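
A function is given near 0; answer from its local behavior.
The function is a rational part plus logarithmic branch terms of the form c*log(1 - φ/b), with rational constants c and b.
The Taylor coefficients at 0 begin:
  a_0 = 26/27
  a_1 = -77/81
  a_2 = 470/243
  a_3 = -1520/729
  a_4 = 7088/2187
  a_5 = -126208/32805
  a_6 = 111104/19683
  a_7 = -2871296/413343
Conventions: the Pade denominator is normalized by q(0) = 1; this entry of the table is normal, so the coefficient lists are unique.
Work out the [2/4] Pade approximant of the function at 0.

Taylor coefficients needed (read off): a_0 = 26/27, a_1 = -77/81, a_2 = 470/243, a_3 = -1520/729, a_4 = 7088/2187, a_5 = -126208/32805, a_6 = 111104/19683.
Write the denominator as Q(φ) = 1 + q1*φ + q2*φ^2 + q3*φ^3 + q4*φ^4. Requiring Q*f - P = O(φ^7) with deg P <= 2 kills the coefficients of φ^3..φ^6 in Q*f:
  φ^3: a_3 + q1*a_2 + q2*a_1 + q3*a_0 = 0, i.e. -1520/729 + (470/243)*q1 + (-77/81)*q2 + (26/27)*q3 = 0.
  φ^4: a_4 + q1*a_3 + q2*a_2 + q3*a_1 + q4*a_0 = 0, i.e. 7088/2187 + (-1520/729)*q1 + (470/243)*q2 + (-77/81)*q3 + (26/27)*q4 = 0.
  φ^5: a_5 + q1*a_4 + q2*a_3 + q3*a_2 + q4*a_1 = 0, i.e. -126208/32805 + (7088/2187)*q1 + (-1520/729)*q2 + (470/243)*q3 + (-77/81)*q4 = 0.
  φ^6: a_6 + q1*a_5 + q2*a_4 + q3*a_3 + q4*a_2 = 0, i.e. 111104/19683 + (-126208/32805)*q1 + (7088/2187)*q2 + (-1520/729)*q3 + (470/243)*q4 = 0.
Solving this linear system: q1 = 945116/449447, q2 = 1757816/6741705, q3 = -109277504/60675345, q4 = -22532672/20225115.
The numerator is Q*f truncated at degree 2: P0 = a_0 = 26/27; P1 = a_1 + q1*a_0 = 39111629/36405207; P2 = a_2 + q1*a_1 + q2*a_0 = 101701118/546078105.

The Pade approximant has numerator coefficients [26/27, 39111629/36405207, 101701118/546078105]; denominator coefficients [1, 945116/449447, 1757816/6741705, -109277504/60675345, -22532672/20225115].


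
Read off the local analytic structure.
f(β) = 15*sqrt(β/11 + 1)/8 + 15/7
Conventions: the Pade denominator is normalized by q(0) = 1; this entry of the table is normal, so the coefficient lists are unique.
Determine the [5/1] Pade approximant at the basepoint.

Taylor coefficients needed (expand at 0): a_0 = 225/56, a_1 = 15/176, a_2 = -15/7744, a_3 = 15/170368, a_4 = -75/14992384, a_5 = 105/329832448, a_6 = -315/14512627712.
Write the denominator as Q(β) = 1 + q1*β. Requiring Q*f - P = O(β^7) with deg P <= 5 kills the coefficients of β^6..β^6 in Q*f:
  β^6: a_6 + q1*a_5 = 0, i.e. -315/14512627712 + (105/329832448)*q1 = 0.
Solving this linear system: q1 = 3/44.
The numerator is Q*f truncated at degree 5: P0 = a_0 = 225/56; P1 = a_1 + q1*a_0 = 885/2464; P2 = a_2 + q1*a_1 = 15/3872; P3 = a_3 + q1*a_2 = -15/340736; P4 = a_4 + q1*a_3 = 15/14992384; P5 = a_5 + q1*a_4 = -15/659664896.

The Pade approximant has numerator coefficients [225/56, 885/2464, 15/3872, -15/340736, 15/14992384, -15/659664896]; denominator coefficients [1, 3/44].


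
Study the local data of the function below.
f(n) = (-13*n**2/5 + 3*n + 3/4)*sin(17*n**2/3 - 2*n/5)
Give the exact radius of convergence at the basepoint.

The radius of convergence is infinite.

The factor sin(17*n**2/3 - 2*n/5) is entire and contributes no finite singular point.
The polynomial part has no poles.
No finite singular points: the Taylor series at 0 converges everywhere.


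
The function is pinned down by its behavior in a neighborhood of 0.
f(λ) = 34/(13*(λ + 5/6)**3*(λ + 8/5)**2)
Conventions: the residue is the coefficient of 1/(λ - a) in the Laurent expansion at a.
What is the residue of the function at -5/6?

The residue is 82620000/3637933.

At the order-3 pole -5/6 set g(λ) = (λ - (-5/6))^3*f(λ) = 34/(13*(λ + 8/5)**2).
Order-3 pole: residue = g''(a)/2; g''(-5/6) = 165240000/3637933, so the residue is 82620000/3637933.


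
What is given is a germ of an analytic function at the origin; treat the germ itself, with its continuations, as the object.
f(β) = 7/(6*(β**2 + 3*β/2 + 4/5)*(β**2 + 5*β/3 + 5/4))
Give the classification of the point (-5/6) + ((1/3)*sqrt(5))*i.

The denominator factor β**2 + 5*β/3 + 5/4 vanishes at (-5/6) + ((1/3)*sqrt(5))*i and appears to the power 1; the numerator there equals 7/6, nonzero, and no other factor vanishes.
Hence a pole whose order is the multiplicity, 1.

The point is a pole of order 1.


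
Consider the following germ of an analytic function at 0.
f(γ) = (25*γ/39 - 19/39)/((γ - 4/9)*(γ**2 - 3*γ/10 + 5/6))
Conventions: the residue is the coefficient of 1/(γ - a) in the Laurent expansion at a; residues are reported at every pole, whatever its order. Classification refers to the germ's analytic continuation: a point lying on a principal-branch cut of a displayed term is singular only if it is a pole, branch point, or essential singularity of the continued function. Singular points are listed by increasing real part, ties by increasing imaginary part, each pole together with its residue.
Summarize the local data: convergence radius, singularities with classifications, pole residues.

Denominator factor (γ - 4/9): pole of order 1 at 4/9, modulus 4/9.
Denominator factor (γ**2 - 3*γ/10 + 5/6): discriminant -973/300, complex-conjugate roots (3/20) + ((1/60)*sqrt(2919))*i and (3/20) - ((1/60)*sqrt(2919))*i; poles of order 1, moduli (1/6)*sqrt(30) and (1/6)*sqrt(30).
The radius of convergence is the smallest modulus among the singular points: 4/9.
The factor γ**2 - 3*γ/10 + 5/6 splits as (γ - a)(γ - a') with a = (3/20) - ((1/60)*sqrt(2919))*i, a' = (3/20) + ((1/60)*sqrt(2919))*i. At the order-1 pole a set g(γ) = (γ - a)*f(γ) = [(25*γ/39 - 19/39)/(γ - 4/9)] / (γ - a').
Simple pole: residue = g(a) at a = (3/20) - ((1/60)*sqrt(2919))*i, which is (1065/9451) + ((66855/9195823)*sqrt(2919))*i.
The factor γ**2 - 3*γ/10 + 5/6 splits as (γ - a)(γ - a') with a = (3/20) + ((1/60)*sqrt(2919))*i, a' = (3/20) - ((1/60)*sqrt(2919))*i. At the order-1 pole a set g(γ) = (γ - a)*f(γ) = [(25*γ/39 - 19/39)/(γ - 4/9)] / (γ - a').
Simple pole: residue = g(a) at a = (3/20) + ((1/60)*sqrt(2919))*i, which is (1065/9451) - ((66855/9195823)*sqrt(2919))*i.
At the order-1 pole 4/9 set g(γ) = (γ - (4/9))*f(γ) = (25*γ/39 - 19/39)/(γ**2 - 3*γ/10 + 5/6).
Simple pole: residue = g(a) at a = 4/9, which is -2130/9451.
List the singular points by increasing real part (a conjugate pair: the negative imaginary part first).

Radius of convergence at 0: 4/9.
At (3/20) - ((1/60)*sqrt(2919))*i: a pole of order 1; residue (1065/9451) + ((66855/9195823)*sqrt(2919))*i.
At (3/20) + ((1/60)*sqrt(2919))*i: a pole of order 1; residue (1065/9451) - ((66855/9195823)*sqrt(2919))*i.
At 4/9: a pole of order 1; residue -2130/9451.


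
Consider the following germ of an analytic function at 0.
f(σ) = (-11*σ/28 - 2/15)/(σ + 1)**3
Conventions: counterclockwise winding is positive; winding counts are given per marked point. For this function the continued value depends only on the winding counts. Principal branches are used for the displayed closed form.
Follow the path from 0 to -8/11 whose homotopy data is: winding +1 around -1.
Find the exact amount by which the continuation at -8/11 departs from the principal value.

Continued minus principal equals 0.

The function is rational, hence single-valued: continuing it around any pole returns the same value, so the difference is 0.


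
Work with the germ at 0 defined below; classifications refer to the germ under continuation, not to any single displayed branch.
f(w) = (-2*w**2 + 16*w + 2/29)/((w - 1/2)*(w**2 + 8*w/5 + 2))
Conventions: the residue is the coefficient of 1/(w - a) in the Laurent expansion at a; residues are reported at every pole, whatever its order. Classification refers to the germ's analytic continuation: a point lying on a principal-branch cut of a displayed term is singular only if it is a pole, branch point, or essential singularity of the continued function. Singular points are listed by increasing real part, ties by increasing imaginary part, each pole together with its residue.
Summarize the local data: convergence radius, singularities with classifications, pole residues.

Denominator factor (w - 1/2): pole of order 1 at 1/2, modulus 1/2.
Denominator factor (w**2 + 8*w/5 + 2): discriminant -136/25, complex-conjugate roots (-4/5) + ((1/5)*sqrt(34))*i and (-4/5) - ((1/5)*sqrt(34))*i; poles of order 1, moduli sqrt(2) and sqrt(2).
The radius of convergence is the smallest modulus among the singular points: 1/2.
The factor w**2 + 8*w/5 + 2 splits as (w - a)(w - a') with a = (-4/5) - ((1/5)*sqrt(34))*i, a' = (-4/5) + ((1/5)*sqrt(34))*i. At the order-1 pole a set g(w) = (w - a)*f(w) = [(-2*w**2 + 16*w + 2/29)/(w - 1/2)] / (w - a').
Simple pole: residue = g(a) at a = (-4/5) - ((1/5)*sqrt(34))*i, which is (-3964/1769) + ((29573/30073)*sqrt(34))*i.
The factor w**2 + 8*w/5 + 2 splits as (w - a)(w - a') with a = (-4/5) + ((1/5)*sqrt(34))*i, a' = (-4/5) - ((1/5)*sqrt(34))*i. At the order-1 pole a set g(w) = (w - a)*f(w) = [(-2*w**2 + 16*w + 2/29)/(w - 1/2)] / (w - a').
Simple pole: residue = g(a) at a = (-4/5) + ((1/5)*sqrt(34))*i, which is (-3964/1769) - ((29573/30073)*sqrt(34))*i.
At the order-1 pole 1/2 set g(w) = (w - (1/2))*f(w) = (-2*w**2 + 16*w + 2/29)/(w**2 + 8*w/5 + 2).
Simple pole: residue = g(a) at a = 1/2, which is 4390/1769.
List the singular points by increasing real part (a conjugate pair: the negative imaginary part first).

Radius of convergence at 0: 1/2.
At (-4/5) - ((1/5)*sqrt(34))*i: a pole of order 1; residue (-3964/1769) + ((29573/30073)*sqrt(34))*i.
At (-4/5) + ((1/5)*sqrt(34))*i: a pole of order 1; residue (-3964/1769) - ((29573/30073)*sqrt(34))*i.
At 1/2: a pole of order 1; residue 4390/1769.


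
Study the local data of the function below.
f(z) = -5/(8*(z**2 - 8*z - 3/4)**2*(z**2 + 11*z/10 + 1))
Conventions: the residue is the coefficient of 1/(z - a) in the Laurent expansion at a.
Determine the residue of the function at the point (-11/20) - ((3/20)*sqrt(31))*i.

The factor z**2 + 11*z/10 + 1 splits as (z - a)(z - a') with a = (-11/20) - ((3/20)*sqrt(31))*i, a' = (-11/20) + ((3/20)*sqrt(31))*i. At the order-1 pole a set g(z) = (z - a)*f(z) = [-5/(8*(z**2 - 8*z - 3/4)**2)] / (z - a').
Simple pole: residue = g(a) at a = (-11/20) - ((3/20)*sqrt(31))*i, which is (-325/82026) + ((575/847602)*sqrt(31))*i.

The residue is (-325/82026) + ((575/847602)*sqrt(31))*i.


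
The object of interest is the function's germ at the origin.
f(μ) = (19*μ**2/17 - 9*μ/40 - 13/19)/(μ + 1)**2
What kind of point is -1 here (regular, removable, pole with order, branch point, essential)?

The denominator factor μ + 1 vanishes at -1 and appears to the power 2; the numerator there equals 8507/12920, nonzero, and no other factor vanishes.
Hence a pole whose order is the multiplicity, 2.

The point is a pole of order 2.


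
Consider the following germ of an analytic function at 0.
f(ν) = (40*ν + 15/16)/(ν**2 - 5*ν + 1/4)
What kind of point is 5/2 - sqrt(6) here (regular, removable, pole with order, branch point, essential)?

The point is a pole of order 1.

The denominator factor ν**2 - 5*ν + 1/4 vanishes at 5/2 - sqrt(6) and appears to the power 1; the numerator there equals 1615/16 - (40)*sqrt(6), nonzero, and no other factor vanishes.
Hence a pole whose order is the multiplicity, 1.


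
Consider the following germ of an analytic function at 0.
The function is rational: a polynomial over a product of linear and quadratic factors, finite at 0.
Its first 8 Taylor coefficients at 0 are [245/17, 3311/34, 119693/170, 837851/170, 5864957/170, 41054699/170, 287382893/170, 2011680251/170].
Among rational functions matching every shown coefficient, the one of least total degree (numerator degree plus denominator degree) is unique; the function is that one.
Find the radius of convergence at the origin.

The radius of convergence is 1/7.

No rational of total degree below 3 reproduces all 8 coefficients; solving the [2/1] Pade equations on them gives f(k) = (-16*k**2/5 + k/2 - 35/17)/(k - 1/7), whose expansion matches every shown term.
Denominator factor (k - 1/7): pole of order 1 at 1/7, modulus 1/7.
The radius of convergence is the smallest modulus among the singular points: 1/7.


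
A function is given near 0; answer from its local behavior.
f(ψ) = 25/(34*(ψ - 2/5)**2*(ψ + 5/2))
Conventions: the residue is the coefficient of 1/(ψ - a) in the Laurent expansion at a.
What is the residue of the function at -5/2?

The residue is 1250/14297.

At the order-1 pole -5/2 set g(ψ) = (ψ - (-5/2))*f(ψ) = 25/(34*(ψ - 2/5)**2).
Simple pole: residue = g(a) at a = -5/2, which is 1250/14297.


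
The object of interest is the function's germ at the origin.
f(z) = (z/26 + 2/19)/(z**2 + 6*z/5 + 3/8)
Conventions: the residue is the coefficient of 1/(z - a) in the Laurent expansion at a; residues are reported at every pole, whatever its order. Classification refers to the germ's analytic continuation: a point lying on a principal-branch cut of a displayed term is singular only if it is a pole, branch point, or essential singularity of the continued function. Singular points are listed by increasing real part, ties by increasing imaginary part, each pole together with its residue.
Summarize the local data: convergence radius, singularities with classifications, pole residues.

Radius of convergence at 0: (1/4)*sqrt(6).
At (-3/5) - ((1/20)*sqrt(6))*i: a pole of order 1; residue (1/52) + ((203/1482)*sqrt(6))*i.
At (-3/5) + ((1/20)*sqrt(6))*i: a pole of order 1; residue (1/52) - ((203/1482)*sqrt(6))*i.

Denominator factor (z**2 + 6*z/5 + 3/8): discriminant -3/50, complex-conjugate roots (-3/5) + ((1/20)*sqrt(6))*i and (-3/5) - ((1/20)*sqrt(6))*i; poles of order 1, moduli (1/4)*sqrt(6) and (1/4)*sqrt(6).
The radius of convergence is the smallest modulus among the singular points: (1/4)*sqrt(6).
The factor z**2 + 6*z/5 + 3/8 splits as (z - a)(z - a') with a = (-3/5) - ((1/20)*sqrt(6))*i, a' = (-3/5) + ((1/20)*sqrt(6))*i. At the order-1 pole a set g(z) = (z - a)*f(z) = [z/26 + 2/19] / (z - a').
Simple pole: residue = g(a) at a = (-3/5) - ((1/20)*sqrt(6))*i, which is (1/52) + ((203/1482)*sqrt(6))*i.
The factor z**2 + 6*z/5 + 3/8 splits as (z - a)(z - a') with a = (-3/5) + ((1/20)*sqrt(6))*i, a' = (-3/5) - ((1/20)*sqrt(6))*i. At the order-1 pole a set g(z) = (z - a)*f(z) = [z/26 + 2/19] / (z - a').
Simple pole: residue = g(a) at a = (-3/5) + ((1/20)*sqrt(6))*i, which is (1/52) - ((203/1482)*sqrt(6))*i.
List the singular points by increasing real part (a conjugate pair: the negative imaginary part first).


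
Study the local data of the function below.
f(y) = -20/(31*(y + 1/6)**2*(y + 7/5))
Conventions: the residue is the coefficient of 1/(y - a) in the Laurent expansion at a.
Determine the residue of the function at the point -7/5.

At the order-1 pole -7/5 set g(y) = (y - (-7/5))*f(y) = -20/(31*(y + 1/6)**2).
Simple pole: residue = g(a) at a = -7/5, which is -18000/42439.

The residue is -18000/42439.


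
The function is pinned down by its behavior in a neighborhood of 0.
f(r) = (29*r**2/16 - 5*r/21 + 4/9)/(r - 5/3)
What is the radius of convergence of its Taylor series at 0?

The radius of convergence is 5/3.

Denominator factor (r - 5/3): pole of order 1 at 5/3, modulus 5/3.
The radius of convergence is the smallest modulus among the singular points: 5/3.


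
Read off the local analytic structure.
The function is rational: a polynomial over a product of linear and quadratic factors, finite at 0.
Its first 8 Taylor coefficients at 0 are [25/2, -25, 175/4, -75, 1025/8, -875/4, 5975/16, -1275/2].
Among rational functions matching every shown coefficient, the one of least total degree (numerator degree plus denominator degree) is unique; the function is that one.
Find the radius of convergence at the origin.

No rational of total degree below 2 reproduces all 8 coefficients; solving the [0/2] Pade equations on them gives f(μ) = 25/(μ**2 + 4*μ + 2), whose expansion matches every shown term.
Denominator factor (μ**2 + 4*μ + 2): discriminant 8, real irrational roots -2 + sqrt(2) and -2 - sqrt(2); poles of order 1, moduli 2 - sqrt(2) and 2 + sqrt(2).
The radius of convergence is the smallest modulus among the singular points: 2 - sqrt(2).

The radius of convergence is 2 - sqrt(2).


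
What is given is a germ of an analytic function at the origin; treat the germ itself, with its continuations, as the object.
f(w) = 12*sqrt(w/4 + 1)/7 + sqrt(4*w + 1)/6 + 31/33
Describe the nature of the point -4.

The term (12/7)*sqrt(1 - w/(-4)) has argument 1 - -4/(-4) = 0 at -4: a square-root (algebraic, two-sheeted) branch point; the remaining terms are analytic or single-valued there.

The point is an algebraic (square-root) branch point.


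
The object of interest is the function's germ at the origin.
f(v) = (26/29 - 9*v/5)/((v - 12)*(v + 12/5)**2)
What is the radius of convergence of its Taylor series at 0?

Denominator factor (v - 12): pole of order 1 at 12, modulus 12.
Denominator factor (v + 12/5)^2: pole of order 2 at -12/5, modulus 12/5.
The radius of convergence is the smallest modulus among the singular points: 12/5.

The radius of convergence is 12/5.


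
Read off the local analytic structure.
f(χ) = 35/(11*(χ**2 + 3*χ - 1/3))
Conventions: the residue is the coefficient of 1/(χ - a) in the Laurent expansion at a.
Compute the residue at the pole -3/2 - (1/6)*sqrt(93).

The factor χ**2 + 3*χ - 1/3 splits as (χ - a)(χ - a') with a = -3/2 - (1/6)*sqrt(93), a' = -3/2 + (1/6)*sqrt(93). At the order-1 pole a set g(χ) = (χ - a)*f(χ) = [35/11] / (χ - a').
Simple pole: residue = g(a) at a = -3/2 - (1/6)*sqrt(93), which is -(35/341)*sqrt(93).

The residue is -(35/341)*sqrt(93).


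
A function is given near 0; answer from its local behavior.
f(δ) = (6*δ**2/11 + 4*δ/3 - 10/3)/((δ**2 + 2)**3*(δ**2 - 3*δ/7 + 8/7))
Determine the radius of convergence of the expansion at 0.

The radius of convergence is (2/7)*sqrt(14).

Denominator factor (δ**2 + 2)^3: discriminant -8, complex-conjugate roots (sqrt(2))*i and -(sqrt(2))*i; poles of order 3, moduli sqrt(2) and sqrt(2).
Denominator factor (δ**2 - 3*δ/7 + 8/7): discriminant -215/49, complex-conjugate roots (3/14) + ((1/14)*sqrt(215))*i and (3/14) - ((1/14)*sqrt(215))*i; poles of order 1, moduli (2/7)*sqrt(14) and (2/7)*sqrt(14).
The radius of convergence is the smallest modulus among the singular points: (2/7)*sqrt(14).


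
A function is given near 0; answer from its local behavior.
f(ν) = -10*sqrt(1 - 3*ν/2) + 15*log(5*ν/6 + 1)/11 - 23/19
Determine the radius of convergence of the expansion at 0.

Branch term (-10)*sqrt(1 - ν/(2/3)): its argument vanishes at ν = 2/3, a square-root branch point, modulus 2/3.
Branch term (15/11)*log(1 - ν/(-6/5)): its argument vanishes at ν = -6/5, a logarithmic branch point, modulus 6/5.
The radius of convergence is the smallest modulus among the singular points: 2/3.

The radius of convergence is 2/3.


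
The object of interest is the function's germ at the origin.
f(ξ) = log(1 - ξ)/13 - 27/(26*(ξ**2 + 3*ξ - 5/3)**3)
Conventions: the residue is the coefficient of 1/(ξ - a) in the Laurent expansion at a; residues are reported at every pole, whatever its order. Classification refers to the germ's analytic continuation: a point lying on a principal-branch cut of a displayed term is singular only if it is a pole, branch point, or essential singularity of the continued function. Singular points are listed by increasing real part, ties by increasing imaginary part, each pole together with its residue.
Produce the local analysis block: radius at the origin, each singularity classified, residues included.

Denominator factor (ξ**2 + 3*ξ - 5/3)^3: discriminant 47/3, real irrational roots -3/2 + (1/6)*sqrt(141) and -3/2 - (1/6)*sqrt(141); poles of order 3, moduli -3/2 + (1/6)*sqrt(141) and 3/2 + (1/6)*sqrt(141).
Branch term (1/13)*log(1 - ξ/(1)): its argument vanishes at ξ = 1, a logarithmic branch point, modulus 1.
The radius of convergence is the smallest modulus among the singular points: -3/2 + (1/6)*sqrt(141).
The branch term is analytic at -3/2 - (1/6)*sqrt(141) and contributes nothing to the residue; only the rational part matters.
The factor ξ**2 + 3*ξ - 5/3 splits as (ξ - a)(ξ - a') with a = -3/2 - (1/6)*sqrt(141), a' = -3/2 + (1/6)*sqrt(141). At the order-3 pole a set g(ξ) = (ξ - a)^3*(rational part) = [-27/26] / (ξ - a')^3.
Order-3 pole: residue = g''(a)/2; g''(-3/2 - (1/6)*sqrt(141)) = (1458/1349699)*sqrt(141), so the residue is (729/1349699)*sqrt(141).
The branch term is analytic at -3/2 + (1/6)*sqrt(141) and contributes nothing to the residue; only the rational part matters.
The factor ξ**2 + 3*ξ - 5/3 splits as (ξ - a)(ξ - a') with a = -3/2 + (1/6)*sqrt(141), a' = -3/2 - (1/6)*sqrt(141). At the order-3 pole a set g(ξ) = (ξ - a)^3*(rational part) = [-27/26] / (ξ - a')^3.
Order-3 pole: residue = g''(a)/2; g''(-3/2 + (1/6)*sqrt(141)) = -(1458/1349699)*sqrt(141), so the residue is -(729/1349699)*sqrt(141).
List the singular points by increasing real part (a conjugate pair: the negative imaginary part first).

Radius of convergence at 0: -3/2 + (1/6)*sqrt(141).
At -3/2 - (1/6)*sqrt(141): a pole of order 3; residue (729/1349699)*sqrt(141).
At -3/2 + (1/6)*sqrt(141): a pole of order 3; residue -(729/1349699)*sqrt(141).
At 1: a logarithmic branch point.


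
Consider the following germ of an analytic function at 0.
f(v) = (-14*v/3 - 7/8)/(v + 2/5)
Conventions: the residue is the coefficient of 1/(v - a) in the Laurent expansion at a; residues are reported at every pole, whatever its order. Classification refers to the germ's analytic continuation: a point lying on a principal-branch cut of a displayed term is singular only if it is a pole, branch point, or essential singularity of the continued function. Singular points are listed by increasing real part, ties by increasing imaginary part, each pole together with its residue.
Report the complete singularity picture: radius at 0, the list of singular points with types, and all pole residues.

Radius of convergence at 0: 2/5.
At -2/5: a pole of order 1; residue 119/120.

Denominator factor (v + 2/5): pole of order 1 at -2/5, modulus 2/5.
The radius of convergence is the smallest modulus among the singular points: 2/5.
At the order-1 pole -2/5 set g(v) = (v - (-2/5))*f(v) = -14*v/3 - 7/8.
Simple pole: residue = g(a) at a = -2/5, which is 119/120.


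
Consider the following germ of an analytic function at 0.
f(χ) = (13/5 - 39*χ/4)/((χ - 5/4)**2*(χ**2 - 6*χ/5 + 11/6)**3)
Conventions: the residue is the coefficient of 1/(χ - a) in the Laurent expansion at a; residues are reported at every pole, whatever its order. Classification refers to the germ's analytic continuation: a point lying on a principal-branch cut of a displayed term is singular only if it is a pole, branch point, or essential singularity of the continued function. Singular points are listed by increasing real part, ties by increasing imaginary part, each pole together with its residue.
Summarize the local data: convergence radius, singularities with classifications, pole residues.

Denominator factor (χ**2 - 6*χ/5 + 11/6)^3: discriminant -442/75, complex-conjugate roots (3/5) + ((1/30)*sqrt(1326))*i and (3/5) - ((1/30)*sqrt(1326))*i; poles of order 3, moduli (1/6)*sqrt(66) and (1/6)*sqrt(66).
Denominator factor (χ - 5/4)^2: pole of order 2 at 5/4, modulus 5/4.
The radius of convergence is the smallest modulus among the singular points: 5/4.
The factor χ**2 - 6*χ/5 + 11/6 splits as (χ - a)(χ - a') with a = (3/5) - ((1/30)*sqrt(1326))*i, a' = (3/5) + ((1/30)*sqrt(1326))*i. At the order-3 pole a set g(χ) = (χ - a)^3*f(χ) = [(13/5 - 39*χ/4)/(χ - 5/4)**2] / (χ - a')^3.
Order-3 pole: residue = g''(a)/2; g''((3/5) - ((1/30)*sqrt(1326))*i) = (-14846976/10144225) + ((32455507842/647901506525)*sqrt(1326))*i, so the residue is (-7423488/10144225) + ((16227753921/647901506525)*sqrt(1326))*i.
The factor χ**2 - 6*χ/5 + 11/6 splits as (χ - a)(χ - a') with a = (3/5) + ((1/30)*sqrt(1326))*i, a' = (3/5) - ((1/30)*sqrt(1326))*i. At the order-3 pole a set g(χ) = (χ - a)^3*f(χ) = [(13/5 - 39*χ/4)/(χ - 5/4)**2] / (χ - a')^3.
Order-3 pole: residue = g''(a)/2; g''((3/5) + ((1/30)*sqrt(1326))*i) = (-14846976/10144225) - ((32455507842/647901506525)*sqrt(1326))*i, so the residue is (-7423488/10144225) - ((16227753921/647901506525)*sqrt(1326))*i.
At the order-2 pole 5/4 set g(χ) = (χ - (5/4))^2*f(χ) = (13/5 - 39*χ/4)/(χ**2 - 6*χ/5 + 11/6)**3.
Order-2 pole: residue = g'(a); g'(5/4) = 14846976/10144225, so the residue is 14846976/10144225.
List the singular points by increasing real part (a conjugate pair: the negative imaginary part first).

Radius of convergence at 0: 5/4.
At (3/5) - ((1/30)*sqrt(1326))*i: a pole of order 3; residue (-7423488/10144225) + ((16227753921/647901506525)*sqrt(1326))*i.
At (3/5) + ((1/30)*sqrt(1326))*i: a pole of order 3; residue (-7423488/10144225) - ((16227753921/647901506525)*sqrt(1326))*i.
At 5/4: a pole of order 2; residue 14846976/10144225.


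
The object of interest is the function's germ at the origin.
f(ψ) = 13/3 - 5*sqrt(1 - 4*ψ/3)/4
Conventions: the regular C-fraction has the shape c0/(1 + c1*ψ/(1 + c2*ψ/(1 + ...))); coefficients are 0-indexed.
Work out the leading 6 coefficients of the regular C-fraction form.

Taylor coefficients (expand at 0): a_0 = 37/12, a_1 = 5/6, a_2 = 5/18, a_3 = 5/27, a_4 = 25/162, a_5 = 35/243.
c0 = a_0 = 37/12. Peel one level at a time: if S = 1 + c*ψ/S' with S'(0) = 1, then c is the ψ-coefficient of S and S' = c*ψ/(S - 1).
S_1 = c0/f = 1 + (-10/37)*ψ + (-70/4107)*ψ^2 + ...; c1 = -10/37.
S_2 = c1*ψ/(S_1 - 1) = 1 + (-7/111)*ψ + (-1/9)*ψ^2 + ...; c2 = -7/111.
S_3 = c2*ψ/(S_2 - 1) = 1 + (-37/21)*ψ + (851/441)*ψ^2 + ...; c3 = -37/21.
S_4 = c3*ψ/(S_3 - 1) = 1 + (23/21)*ψ + (-1/9)*ψ^2 + ...; c4 = 23/21.
S_5 = c4*ψ/(S_4 - 1) = 1 + (7/69)*ψ + ...; c5 = 7/69.

The regular C-fraction coefficients are [37/12, -10/37, -7/111, -37/21, 23/21, 7/69].


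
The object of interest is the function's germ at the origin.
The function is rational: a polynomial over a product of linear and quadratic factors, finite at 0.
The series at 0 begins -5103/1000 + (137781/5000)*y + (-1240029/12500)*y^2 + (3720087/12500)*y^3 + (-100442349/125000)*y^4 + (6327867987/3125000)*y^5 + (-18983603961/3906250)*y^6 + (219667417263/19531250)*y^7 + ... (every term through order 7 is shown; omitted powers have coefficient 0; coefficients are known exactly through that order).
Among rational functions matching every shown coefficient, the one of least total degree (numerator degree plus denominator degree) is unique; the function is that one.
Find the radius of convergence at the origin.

The radius of convergence is 5/9.

No rational of total degree below 3 reproduces all 8 coefficients; solving the [0/3] Pade equations on them gives f(y) = -7/(8*(y + 5/9)**3), whose expansion matches every shown term.
Denominator factor (y + 5/9)^3: pole of order 3 at -5/9, modulus 5/9.
The radius of convergence is the smallest modulus among the singular points: 5/9.


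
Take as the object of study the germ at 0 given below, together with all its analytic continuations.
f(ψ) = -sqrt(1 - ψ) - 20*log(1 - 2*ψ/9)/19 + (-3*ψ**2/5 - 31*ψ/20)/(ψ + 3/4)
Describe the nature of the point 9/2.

The point is a logarithmic branch point.

The term (-20/19)*log(1 - ψ/(9/2)) has argument 1 - 9/2/(9/2) = 0 at 9/2: a logarithmic (infinitely-sheeted) branch point; the remaining terms are analytic or single-valued there.


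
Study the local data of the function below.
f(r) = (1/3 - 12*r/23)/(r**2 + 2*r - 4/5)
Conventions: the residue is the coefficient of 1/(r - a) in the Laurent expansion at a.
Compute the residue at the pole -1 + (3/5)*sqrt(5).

The factor r**2 + 2*r - 4/5 splits as (r - a)(r - a') with a = -1 + (3/5)*sqrt(5), a' = -1 - (3/5)*sqrt(5). At the order-1 pole a set g(r) = (r - a)*f(r) = [1/3 - 12*r/23] / (r - a').
Simple pole: residue = g(a) at a = -1 + (3/5)*sqrt(5), which is -6/23 + (59/414)*sqrt(5).

The residue is -6/23 + (59/414)*sqrt(5).


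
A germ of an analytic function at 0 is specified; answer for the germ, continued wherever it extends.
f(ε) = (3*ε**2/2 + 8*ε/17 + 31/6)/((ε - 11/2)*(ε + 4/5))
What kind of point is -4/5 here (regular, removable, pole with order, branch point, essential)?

The denominator factor ε + 4/5 vanishes at -4/5 and appears to the power 1; the numerator there equals 14663/2550, nonzero, and no other factor vanishes.
Hence a pole whose order is the multiplicity, 1.

The point is a pole of order 1.


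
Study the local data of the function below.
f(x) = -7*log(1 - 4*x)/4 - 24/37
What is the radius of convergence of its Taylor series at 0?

Branch term (-7/4)*log(1 - x/(1/4)): its argument vanishes at x = 1/4, a logarithmic branch point, modulus 1/4.
The radius of convergence is the smallest modulus among the singular points: 1/4.

The radius of convergence is 1/4.


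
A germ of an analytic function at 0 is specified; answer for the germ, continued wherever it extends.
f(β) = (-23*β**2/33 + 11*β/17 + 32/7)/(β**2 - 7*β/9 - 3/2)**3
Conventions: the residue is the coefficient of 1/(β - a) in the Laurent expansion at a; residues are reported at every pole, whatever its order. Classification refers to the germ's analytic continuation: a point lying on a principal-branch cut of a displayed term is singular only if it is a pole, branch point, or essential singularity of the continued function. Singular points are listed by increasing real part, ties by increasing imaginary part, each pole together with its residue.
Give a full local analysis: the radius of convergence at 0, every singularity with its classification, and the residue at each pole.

Denominator factor (β**2 - 7*β/9 - 3/2)^3: discriminant 535/81, real irrational roots 7/18 + (1/18)*sqrt(535) and 7/18 - (1/18)*sqrt(535); poles of order 3, moduli 7/18 + (1/18)*sqrt(535) and -7/18 + (1/18)*sqrt(535).
The radius of convergence is the smallest modulus among the singular points: -7/18 + (1/18)*sqrt(535).
The factor β**2 - 7*β/9 - 3/2 splits as (β - a)(β - a') with a = 7/18 - (1/18)*sqrt(535), a' = 7/18 + (1/18)*sqrt(535). At the order-3 pole a set g(β) = (β - a)^3*f(β) = [-23*β**2/33 + 11*β/17 + 32/7] / (β - a')^3.
Order-3 pole: residue = g''(a)/2; g''(7/18 - (1/18)*sqrt(535)) = -(4731646914/200447660875)*sqrt(535), so the residue is -(2365823457/200447660875)*sqrt(535).
The factor β**2 - 7*β/9 - 3/2 splits as (β - a)(β - a') with a = 7/18 + (1/18)*sqrt(535), a' = 7/18 - (1/18)*sqrt(535). At the order-3 pole a set g(β) = (β - a)^3*f(β) = [-23*β**2/33 + 11*β/17 + 32/7] / (β - a')^3.
Order-3 pole: residue = g''(a)/2; g''(7/18 + (1/18)*sqrt(535)) = (4731646914/200447660875)*sqrt(535), so the residue is (2365823457/200447660875)*sqrt(535).
List the singular points by increasing real part (a conjugate pair: the negative imaginary part first).

Radius of convergence at 0: -7/18 + (1/18)*sqrt(535).
At 7/18 - (1/18)*sqrt(535): a pole of order 3; residue -(2365823457/200447660875)*sqrt(535).
At 7/18 + (1/18)*sqrt(535): a pole of order 3; residue (2365823457/200447660875)*sqrt(535).


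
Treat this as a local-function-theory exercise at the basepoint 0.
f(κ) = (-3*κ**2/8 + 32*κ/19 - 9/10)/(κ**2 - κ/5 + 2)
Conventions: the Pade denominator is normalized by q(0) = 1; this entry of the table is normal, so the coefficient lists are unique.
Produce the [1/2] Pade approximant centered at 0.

The Pade approximant has numerator coefficients [-9/20, 224850097/302068840]; denominator coefficients [1, 232903/1987295, 930178/1987295].

Taylor coefficients needed (expand at 0): a_0 = -9/20, a_1 = 3029/3800, a_2 = 2227/19000, a_3 = -36749/95000.
Write the denominator as Q(κ) = 1 + q1*κ + q2*κ^2. Requiring Q*f - P = O(κ^4) with deg P <= 1 kills the coefficients of κ^2..κ^3 in Q*f:
  κ^2: a_2 + q1*a_1 + q2*a_0 = 0, i.e. 2227/19000 + (3029/3800)*q1 + (-9/20)*q2 = 0.
  κ^3: a_3 + q1*a_2 + q2*a_1 = 0, i.e. -36749/95000 + (2227/19000)*q1 + (3029/3800)*q2 = 0.
Solving this linear system: q1 = 232903/1987295, q2 = 930178/1987295.
The numerator is Q*f truncated at degree 1: P0 = a_0 = -9/20; P1 = a_1 + q1*a_0 = 224850097/302068840.


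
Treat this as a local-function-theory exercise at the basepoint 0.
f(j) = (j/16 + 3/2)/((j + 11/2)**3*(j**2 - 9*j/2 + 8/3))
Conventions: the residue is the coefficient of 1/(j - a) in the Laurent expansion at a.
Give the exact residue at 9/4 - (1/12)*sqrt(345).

The residue is -922671/1325495552 - (2288517/30486397696)*sqrt(345).

The factor j**2 - 9*j/2 + 8/3 splits as (j - a)(j - a') with a = 9/4 - (1/12)*sqrt(345), a' = 9/4 + (1/12)*sqrt(345). At the order-1 pole a set g(j) = (j - a)*f(j) = [(j/16 + 3/2)/(j + 11/2)**3] / (j - a').
Simple pole: residue = g(a) at a = 9/4 - (1/12)*sqrt(345), which is -922671/1325495552 - (2288517/30486397696)*sqrt(345).


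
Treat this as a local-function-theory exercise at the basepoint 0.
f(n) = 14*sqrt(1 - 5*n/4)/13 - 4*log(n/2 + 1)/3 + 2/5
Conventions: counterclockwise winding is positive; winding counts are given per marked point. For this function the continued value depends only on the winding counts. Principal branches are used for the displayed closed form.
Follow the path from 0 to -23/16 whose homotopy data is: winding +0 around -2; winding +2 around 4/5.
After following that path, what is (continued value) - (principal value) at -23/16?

The rational part is single-valued and drops out of the difference; each branch term changes only by its own monodromy.
(-4/3)*log(1 - n/(-2)): winding 0 around -2, so this term returns to its principal value, contribution 0.
(14/13)*sqrt(1 - n/(4/5)): winding +2 is even, the square root returns to the same sheet, contribution 0.
Summing the contributions at n = -23/16 gives 0.

Continued minus principal equals 0.


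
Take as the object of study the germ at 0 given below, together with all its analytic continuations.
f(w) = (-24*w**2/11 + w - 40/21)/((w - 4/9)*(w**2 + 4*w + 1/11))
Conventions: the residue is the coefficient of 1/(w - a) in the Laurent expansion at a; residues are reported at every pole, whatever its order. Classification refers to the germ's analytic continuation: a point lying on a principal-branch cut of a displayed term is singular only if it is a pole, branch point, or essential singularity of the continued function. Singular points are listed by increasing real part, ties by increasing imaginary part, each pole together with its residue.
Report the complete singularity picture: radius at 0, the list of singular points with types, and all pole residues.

Denominator factor (w**2 + 4*w + 1/11): discriminant 172/11, real irrational roots -2 + (1/11)*sqrt(473) and -2 - (1/11)*sqrt(473); poles of order 1, moduli 2 - (1/11)*sqrt(473) and 2 + (1/11)*sqrt(473).
Denominator factor (w - 4/9): pole of order 1 at 4/9, modulus 4/9.
The radius of convergence is the smallest modulus among the singular points: 2 - (1/11)*sqrt(473).
The factor w**2 + 4*w + 1/11 splits as (w - a)(w - a') with a = -2 - (1/11)*sqrt(473), a' = -2 + (1/11)*sqrt(473). At the order-1 pole a set g(w) = (w - a)*f(w) = [(-24*w**2/11 + w - 40/21)/(w - 4/9)] / (w - a').
Simple pole: residue = g(a) at a = -2 - (1/11)*sqrt(473), which is -89766/141757 - (940053/12191102)*sqrt(473).
The factor w**2 + 4*w + 1/11 splits as (w - a)(w - a') with a = -2 + (1/11)*sqrt(473), a' = -2 - (1/11)*sqrt(473). At the order-1 pole a set g(w) = (w - a)*f(w) = [(-24*w**2/11 + w - 40/21)/(w - 4/9)] / (w - a').
Simple pole: residue = g(a) at a = -2 + (1/11)*sqrt(473), which is -89766/141757 + (940053/12191102)*sqrt(473).
At the order-1 pole 4/9 set g(w) = (w - (4/9))*f(w) = (-24*w**2/11 + w - 40/21)/(w**2 + 4*w + 1/11).
Simple pole: residue = g(a) at a = 4/9, which is -11796/12887.
List the singular points by increasing real part (a conjugate pair: the negative imaginary part first).

Radius of convergence at 0: 2 - (1/11)*sqrt(473).
At -2 - (1/11)*sqrt(473): a pole of order 1; residue -89766/141757 - (940053/12191102)*sqrt(473).
At -2 + (1/11)*sqrt(473): a pole of order 1; residue -89766/141757 + (940053/12191102)*sqrt(473).
At 4/9: a pole of order 1; residue -11796/12887.


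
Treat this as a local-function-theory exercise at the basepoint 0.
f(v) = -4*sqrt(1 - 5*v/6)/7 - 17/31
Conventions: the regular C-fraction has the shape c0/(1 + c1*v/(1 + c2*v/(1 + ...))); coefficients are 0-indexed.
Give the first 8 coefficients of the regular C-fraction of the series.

The regular C-fraction coefficients are [-243/217, 155/729, -2455/5832, -405/3928, -3695/11784, -2455/17736, -1645/5912, -3695/23688].

Taylor coefficients (expand at 0): a_0 = -243/217, a_1 = 5/21, a_2 = 25/504, a_3 = 125/6048, a_4 = 3125/290304, a_5 = 3125/497664, a_6 = 15625/3981312, a_7 = 859375/334430208.
c0 = a_0 = -243/217. Peel one level at a time: if S = 1 + c*v/S' with S'(0) = 1, then c is the v-coefficient of S and S' = c*v/(S - 1).
S_1 = c0/f = 1 + (155/729)*v + (380525/4251528)*v^2 + ...; c1 = 155/729.
S_2 = c1*v/(S_1 - 1) = 1 + (-2455/5832)*v + (-25/576)*v^2 + ...; c2 = -2455/5832.
S_3 = c2*v/(S_2 - 1) = 1 + (-405/3928)*v + (-498825/15429184)*v^2 + ...; c3 = -405/3928.
S_4 = c3*v/(S_3 - 1) = 1 + (-3695/11784)*v + (-25/576)*v^2 + ...; c4 = -3695/11784.
S_5 = c4*v/(S_4 - 1) = 1 + (-2455/17736)*v + (-4038475/104855232)*v^2 + ...; c5 = -2455/17736.
S_6 = c5*v/(S_5 - 1) = 1 + (-1645/5912)*v + (-25/576)*v^2 + ...; c6 = -1645/5912.
S_7 = c6*v/(S_6 - 1) = 1 + (-3695/23688)*v + ...; c7 = -3695/23688.


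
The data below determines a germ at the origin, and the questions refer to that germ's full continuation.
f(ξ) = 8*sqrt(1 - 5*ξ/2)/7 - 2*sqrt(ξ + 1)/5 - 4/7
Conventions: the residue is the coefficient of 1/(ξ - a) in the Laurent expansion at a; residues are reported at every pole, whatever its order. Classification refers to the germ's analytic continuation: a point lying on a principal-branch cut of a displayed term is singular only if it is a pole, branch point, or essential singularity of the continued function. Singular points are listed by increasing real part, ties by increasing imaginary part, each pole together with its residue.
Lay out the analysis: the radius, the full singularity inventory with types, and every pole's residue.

Branch term (-2/5)*sqrt(1 - ξ/(-1)): its argument vanishes at ξ = -1, a square-root branch point, modulus 1.
Branch term (8/7)*sqrt(1 - ξ/(2/5)): its argument vanishes at ξ = 2/5, a square-root branch point, modulus 2/5.
The radius of convergence is the smallest modulus among the singular points: 2/5.
List the singular points by increasing real part (a conjugate pair: the negative imaginary part first).

Radius of convergence at 0: 2/5.
At -1: an algebraic (square-root) branch point.
At 2/5: an algebraic (square-root) branch point.


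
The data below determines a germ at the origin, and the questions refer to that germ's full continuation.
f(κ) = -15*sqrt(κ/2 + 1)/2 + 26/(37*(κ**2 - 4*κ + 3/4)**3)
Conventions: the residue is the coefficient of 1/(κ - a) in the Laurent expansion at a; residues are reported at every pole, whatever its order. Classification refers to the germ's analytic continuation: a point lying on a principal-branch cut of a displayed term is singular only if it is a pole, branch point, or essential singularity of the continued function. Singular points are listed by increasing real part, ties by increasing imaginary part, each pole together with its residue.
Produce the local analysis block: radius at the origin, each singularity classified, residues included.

Radius of convergence at 0: 2 - (1/2)*sqrt(13).
At -2: an algebraic (square-root) branch point.
At 2 - (1/2)*sqrt(13): a pole of order 3; residue -(12/6253)*sqrt(13).
At 2 + (1/2)*sqrt(13): a pole of order 3; residue (12/6253)*sqrt(13).

Denominator factor (κ**2 - 4*κ + 3/4)^3: discriminant 13, real irrational roots 2 + (1/2)*sqrt(13) and 2 - (1/2)*sqrt(13); poles of order 3, moduli 2 + (1/2)*sqrt(13) and 2 - (1/2)*sqrt(13).
Branch term (-15/2)*sqrt(1 - κ/(-2)): its argument vanishes at κ = -2, a square-root branch point, modulus 2.
The radius of convergence is the smallest modulus among the singular points: 2 - (1/2)*sqrt(13).
The branch term is analytic at 2 - (1/2)*sqrt(13) and contributes nothing to the residue; only the rational part matters.
The factor κ**2 - 4*κ + 3/4 splits as (κ - a)(κ - a') with a = 2 - (1/2)*sqrt(13), a' = 2 + (1/2)*sqrt(13). At the order-3 pole a set g(κ) = (κ - a)^3*(rational part) = [26/37] / (κ - a')^3.
Order-3 pole: residue = g''(a)/2; g''(2 - (1/2)*sqrt(13)) = -(24/6253)*sqrt(13), so the residue is -(12/6253)*sqrt(13).
The branch term is analytic at 2 + (1/2)*sqrt(13) and contributes nothing to the residue; only the rational part matters.
The factor κ**2 - 4*κ + 3/4 splits as (κ - a)(κ - a') with a = 2 + (1/2)*sqrt(13), a' = 2 - (1/2)*sqrt(13). At the order-3 pole a set g(κ) = (κ - a)^3*(rational part) = [26/37] / (κ - a')^3.
Order-3 pole: residue = g''(a)/2; g''(2 + (1/2)*sqrt(13)) = (24/6253)*sqrt(13), so the residue is (12/6253)*sqrt(13).
List the singular points by increasing real part (a conjugate pair: the negative imaginary part first).
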